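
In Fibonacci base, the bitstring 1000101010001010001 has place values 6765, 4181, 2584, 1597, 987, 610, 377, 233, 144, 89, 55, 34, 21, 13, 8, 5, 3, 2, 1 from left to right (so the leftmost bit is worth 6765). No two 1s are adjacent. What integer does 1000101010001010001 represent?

8303

Summing the place values of the 1 bits: 6765 + 987 + 377 + 144 + 21 + 8 + 1 = 8303.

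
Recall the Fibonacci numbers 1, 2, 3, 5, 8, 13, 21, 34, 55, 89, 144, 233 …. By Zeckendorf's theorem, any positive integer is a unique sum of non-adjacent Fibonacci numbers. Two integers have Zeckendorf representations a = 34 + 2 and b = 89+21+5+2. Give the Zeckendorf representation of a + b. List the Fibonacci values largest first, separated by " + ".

The two numbers are 36 and 117, so their sum is 153.
153 − 144 = 9
9 − 8 = 1
1 − 1 = 0

144 + 8 + 1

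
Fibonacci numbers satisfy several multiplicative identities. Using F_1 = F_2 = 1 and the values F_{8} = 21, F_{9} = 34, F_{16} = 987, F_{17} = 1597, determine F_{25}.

By the addition formula F_{m+n} = F_m F_{n+1} + F_{m−1} F_n with m=9, n=16: F_{25} = 34·1597 + 21·987 = 54298 + 20727 = 75025.

75025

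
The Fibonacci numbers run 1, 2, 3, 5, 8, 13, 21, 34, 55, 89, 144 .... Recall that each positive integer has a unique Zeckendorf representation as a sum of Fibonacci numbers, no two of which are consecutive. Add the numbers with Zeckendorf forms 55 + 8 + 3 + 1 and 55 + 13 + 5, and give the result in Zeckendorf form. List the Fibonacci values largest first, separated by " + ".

The two numbers are 67 and 73, so their sum is 140.
Greedy algorithm:
take 89 (≤ 140); 140 − 89 = 51
take 34 (≤ 51); 51 − 34 = 17
take 13 (≤ 17); 17 − 13 = 4
take 3 (≤ 4); 4 − 3 = 1
take 1 (≤ 1); 1 − 1 = 0

89 + 34 + 13 + 3 + 1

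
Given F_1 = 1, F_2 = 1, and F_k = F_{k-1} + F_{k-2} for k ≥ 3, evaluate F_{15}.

Iterating the recurrence up to F_{10} = 55 and F_{9} = 34:
F_{11} = F_{10} + F_{9} = 55 + 34 = 89
F_{12} = F_{11} + F_{10} = 89 + 55 = 144
F_{13} = F_{12} + F_{11} = 144 + 89 = 233
F_{14} = F_{13} + F_{12} = 233 + 144 = 377
F_{15} = F_{14} + F_{13} = 377 + 233 = 610

610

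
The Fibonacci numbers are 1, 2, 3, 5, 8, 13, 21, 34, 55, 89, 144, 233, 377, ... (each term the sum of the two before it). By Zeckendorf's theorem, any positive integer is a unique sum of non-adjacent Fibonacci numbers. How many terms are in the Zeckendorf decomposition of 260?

subtract 233 from 260: 27 remains
subtract 21 from 27: 6 remains
subtract 5 from 6: 1 remains
subtract 1 from 1: 0 remains
260 = 233 + 21 + 5 + 1, which has 4 terms.

4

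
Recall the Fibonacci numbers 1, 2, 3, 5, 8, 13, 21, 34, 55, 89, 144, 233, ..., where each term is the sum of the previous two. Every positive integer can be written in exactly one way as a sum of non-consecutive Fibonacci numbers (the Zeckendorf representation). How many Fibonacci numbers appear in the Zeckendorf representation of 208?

4

largest Fibonacci ≤ 208 is 144; 208 − 144 = 64
largest Fibonacci ≤ 64 is 55; 64 − 55 = 9
largest Fibonacci ≤ 9 is 8; 9 − 8 = 1
largest Fibonacci ≤ 1 is 1; 1 − 1 = 0
208 = 144 + 55 + 8 + 1, which has 4 terms.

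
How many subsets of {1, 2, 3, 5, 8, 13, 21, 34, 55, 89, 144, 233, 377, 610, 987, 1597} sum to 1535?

Starting from the Zeckendorf form and repeatedly splitting a term F_k into F_{k−1} + F_{k−2} (when neither is already used) reaches every representation.
1535 = 987+377+144+21+5+1 = 987+377+144+21+3+2+1 = 987+377+144+13+8+5+1 = 987+377+89+55+21+5+1 = … (18 more), for 22 in all.

22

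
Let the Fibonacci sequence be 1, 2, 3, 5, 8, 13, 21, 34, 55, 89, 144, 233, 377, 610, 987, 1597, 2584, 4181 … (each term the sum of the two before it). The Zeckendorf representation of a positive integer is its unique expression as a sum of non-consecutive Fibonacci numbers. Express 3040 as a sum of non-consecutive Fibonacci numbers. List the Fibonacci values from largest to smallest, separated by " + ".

largest Fibonacci ≤ 3040 is 2584; 3040 − 2584 = 456
largest Fibonacci ≤ 456 is 377; 456 − 377 = 79
largest Fibonacci ≤ 79 is 55; 79 − 55 = 24
largest Fibonacci ≤ 24 is 21; 24 − 21 = 3
largest Fibonacci ≤ 3 is 3; 3 − 3 = 0
So 3040 = 2584 + 377 + 55 + 21 + 3, with no two terms consecutive in the sequence.

2584 + 377 + 55 + 21 + 3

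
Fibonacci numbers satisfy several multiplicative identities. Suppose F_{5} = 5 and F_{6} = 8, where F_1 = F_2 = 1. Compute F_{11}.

By F_{2k+1} = F_k² + F_{k+1}²: F_{11} = 5² + 8² = 25 + 64 = 89.

89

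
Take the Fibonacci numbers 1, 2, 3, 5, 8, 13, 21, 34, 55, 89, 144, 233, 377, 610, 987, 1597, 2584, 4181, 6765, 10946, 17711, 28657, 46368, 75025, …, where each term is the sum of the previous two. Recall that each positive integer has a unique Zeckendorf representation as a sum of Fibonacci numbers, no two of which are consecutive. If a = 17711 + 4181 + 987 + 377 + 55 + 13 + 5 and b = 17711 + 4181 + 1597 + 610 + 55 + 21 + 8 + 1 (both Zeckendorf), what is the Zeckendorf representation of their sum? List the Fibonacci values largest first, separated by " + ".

46368 + 987 + 144 + 13 + 1

The two numbers are 23329 and 24184, so their sum is 47513.
Greedy algorithm:
take 46368 (≤ 47513); 47513 − 46368 = 1145
take 987 (≤ 1145); 1145 − 987 = 158
take 144 (≤ 158); 158 − 144 = 14
take 13 (≤ 14); 14 − 13 = 1
take 1 (≤ 1); 1 − 1 = 0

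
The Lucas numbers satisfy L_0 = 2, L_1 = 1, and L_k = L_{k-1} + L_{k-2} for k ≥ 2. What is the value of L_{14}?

Iterating the recurrence up to L_{9} = 76 and L_{8} = 47:
L_{10} = L_{9} + L_{8} = 76 + 47 = 123
L_{11} = L_{10} + L_{9} = 123 + 76 = 199
L_{12} = L_{11} + L_{10} = 199 + 123 = 322
L_{13} = L_{12} + L_{11} = 322 + 199 = 521
L_{14} = L_{13} + L_{12} = 521 + 322 = 843

843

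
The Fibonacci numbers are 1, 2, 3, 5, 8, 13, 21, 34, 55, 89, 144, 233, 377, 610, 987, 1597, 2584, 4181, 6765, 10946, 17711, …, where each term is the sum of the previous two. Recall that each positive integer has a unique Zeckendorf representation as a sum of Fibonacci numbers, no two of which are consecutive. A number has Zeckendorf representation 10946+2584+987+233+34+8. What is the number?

14792

10946+2584+987+233+34+8 = 14792.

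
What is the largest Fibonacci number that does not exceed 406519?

317811

317811 ≤ 406519 < 514229, so the largest Fibonacci number not exceeding 406519 is 317811.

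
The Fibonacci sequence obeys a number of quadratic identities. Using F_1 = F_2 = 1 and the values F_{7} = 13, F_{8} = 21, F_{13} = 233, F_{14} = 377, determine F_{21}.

By the addition formula F_{m+n} = F_m F_{n+1} + F_{m−1} F_n with m=8, n=13: F_{21} = 21·377 + 13·233 = 7917 + 3029 = 10946.

10946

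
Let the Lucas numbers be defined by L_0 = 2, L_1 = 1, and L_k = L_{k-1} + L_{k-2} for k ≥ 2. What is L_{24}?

103682

Iterating the recurrence up to L_{20} = 15127 and L_{19} = 9349:
L_{21} = L_{20} + L_{19} = 15127 + 9349 = 24476
L_{22} = L_{21} + L_{20} = 24476 + 15127 = 39603
L_{23} = L_{22} + L_{21} = 39603 + 24476 = 64079
L_{24} = L_{23} + L_{22} = 64079 + 39603 = 103682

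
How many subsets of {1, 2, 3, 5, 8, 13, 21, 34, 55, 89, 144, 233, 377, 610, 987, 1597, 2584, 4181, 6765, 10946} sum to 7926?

Each representation comes from the Zeckendorf form by replacing some F_k with F_{k−1} + F_{k−2} where possible.
7926 = 6765+987+144+21+8+1 = 6765+987+144+21+5+3+1 = 6765+987+89+55+21+8+1 = 6765+610+377+144+21+8+1 = 6765+987+144+13+8+5+3+1 = … (42 more), for 47 in all.

47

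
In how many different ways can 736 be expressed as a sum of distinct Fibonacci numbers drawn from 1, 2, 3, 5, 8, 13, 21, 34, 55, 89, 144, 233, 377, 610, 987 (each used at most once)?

736 = 610+89+34+3 = 610+89+34+2+1 = 610+89+21+13+3 = … (21 more), for 24 in all.

24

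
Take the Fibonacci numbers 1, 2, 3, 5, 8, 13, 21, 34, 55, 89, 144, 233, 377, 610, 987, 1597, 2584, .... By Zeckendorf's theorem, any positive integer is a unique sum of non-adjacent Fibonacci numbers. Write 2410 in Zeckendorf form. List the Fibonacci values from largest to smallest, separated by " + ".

largest Fibonacci ≤ 2410 is 1597; 2410 − 1597 = 813
largest Fibonacci ≤ 813 is 610; 813 − 610 = 203
largest Fibonacci ≤ 203 is 144; 203 − 144 = 59
largest Fibonacci ≤ 59 is 55; 59 − 55 = 4
largest Fibonacci ≤ 4 is 3; 4 − 3 = 1
largest Fibonacci ≤ 1 is 1; 1 − 1 = 0
So 2410 = 1597 + 610 + 144 + 55 + 3 + 1, with no two terms consecutive in the sequence.

1597 + 610 + 144 + 55 + 3 + 1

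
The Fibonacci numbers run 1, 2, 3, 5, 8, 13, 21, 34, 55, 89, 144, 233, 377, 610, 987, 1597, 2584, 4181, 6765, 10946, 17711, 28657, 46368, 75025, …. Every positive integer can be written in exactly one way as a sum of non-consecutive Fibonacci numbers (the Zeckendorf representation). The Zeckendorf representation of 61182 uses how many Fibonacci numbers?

8

Greedy algorithm:
46368 ≤ 61182 < 75025, so take 46368; remainder 14814
10946 ≤ 14814 < 17711, so take 10946; remainder 3868
2584 ≤ 3868 < 4181, so take 2584; remainder 1284
987 ≤ 1284 < 1597, so take 987; remainder 297
233 ≤ 297 < 377, so take 233; remainder 64
55 ≤ 64 < 89, so take 55; remainder 9
8 ≤ 9 < 13, so take 8; remainder 1
1 ≤ 1 < 2, so take 1; remainder 0
61182 = 46368 + 10946 + 2584 + 987 + 233 + 55 + 8 + 1, which has 8 terms.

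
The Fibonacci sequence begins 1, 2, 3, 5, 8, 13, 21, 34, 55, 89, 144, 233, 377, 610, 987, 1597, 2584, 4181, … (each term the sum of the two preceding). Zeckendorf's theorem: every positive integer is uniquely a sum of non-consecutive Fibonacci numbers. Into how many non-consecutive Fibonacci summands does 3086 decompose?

3086 − 2584 = 502
502 − 377 = 125
125 − 89 = 36
36 − 34 = 2
2 − 2 = 0
3086 = 2584 + 377 + 89 + 34 + 2, which has 5 terms.

5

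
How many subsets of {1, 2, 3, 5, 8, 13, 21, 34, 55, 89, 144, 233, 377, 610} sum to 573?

Starting from the Zeckendorf form and repeatedly splitting a term F_k into F_{k−1} + F_{k−2} (when neither is already used) reaches every representation.
573 = 377+144+34+13+5 = 377+144+34+13+3+2 = 377+89+55+34+13+5 = 377+144+34+8+5+3+2 = … (8 more), for 12 in all.

12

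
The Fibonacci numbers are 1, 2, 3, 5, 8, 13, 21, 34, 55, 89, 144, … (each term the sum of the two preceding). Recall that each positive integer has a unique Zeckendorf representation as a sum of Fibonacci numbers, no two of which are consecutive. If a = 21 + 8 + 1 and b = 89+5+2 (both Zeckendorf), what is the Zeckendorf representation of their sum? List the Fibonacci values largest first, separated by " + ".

89 + 34 + 3

The two numbers are 30 and 96, so their sum is 126.
Repeatedly subtract the largest Fibonacci number that fits:
largest Fibonacci ≤ 126 is 89; 126 − 89 = 37
largest Fibonacci ≤ 37 is 34; 37 − 34 = 3
largest Fibonacci ≤ 3 is 3; 3 − 3 = 0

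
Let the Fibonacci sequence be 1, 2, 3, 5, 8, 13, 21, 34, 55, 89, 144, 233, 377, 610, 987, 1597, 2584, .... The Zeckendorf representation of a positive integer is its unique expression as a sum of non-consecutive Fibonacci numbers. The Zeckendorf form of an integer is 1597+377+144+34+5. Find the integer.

2157

1597+377+144+34+5 = 2157.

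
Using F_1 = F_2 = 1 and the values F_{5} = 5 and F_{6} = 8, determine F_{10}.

55

By the doubling identity F_{2k} = F_k(2F_{k+1} − F_k): F_{10} = 5·(2·8 − 5) = 5·11 = 55.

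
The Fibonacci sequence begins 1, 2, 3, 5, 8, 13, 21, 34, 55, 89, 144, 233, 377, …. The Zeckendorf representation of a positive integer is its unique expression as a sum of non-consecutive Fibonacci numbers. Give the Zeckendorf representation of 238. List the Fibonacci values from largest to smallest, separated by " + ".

take 233 (≤ 238); 238 − 233 = 5
take 5 (≤ 5); 5 − 5 = 0
So 238 = 233 + 5, with no two terms consecutive in the sequence.

233 + 5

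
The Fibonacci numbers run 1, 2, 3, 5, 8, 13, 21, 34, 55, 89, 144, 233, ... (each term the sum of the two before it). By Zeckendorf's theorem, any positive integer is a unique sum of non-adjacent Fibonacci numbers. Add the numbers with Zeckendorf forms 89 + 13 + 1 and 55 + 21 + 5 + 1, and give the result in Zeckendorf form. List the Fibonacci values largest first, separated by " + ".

The two numbers are 103 and 82, so their sum is 185.
Greedy algorithm:
take 144 (≤ 185); 185 − 144 = 41
take 34 (≤ 41); 41 − 34 = 7
take 5 (≤ 7); 7 − 5 = 2
take 2 (≤ 2); 2 − 2 = 0

144 + 34 + 5 + 2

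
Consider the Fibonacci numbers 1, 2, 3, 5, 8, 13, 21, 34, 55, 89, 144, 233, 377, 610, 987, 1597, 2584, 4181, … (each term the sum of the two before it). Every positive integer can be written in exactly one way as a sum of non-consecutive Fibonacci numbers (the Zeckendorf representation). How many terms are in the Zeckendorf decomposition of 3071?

4

Greedy algorithm:
subtract 2584 from 3071: 487 remains
subtract 377 from 487: 110 remains
subtract 89 from 110: 21 remains
subtract 21 from 21: 0 remains
3071 = 2584 + 377 + 89 + 21, which has 4 terms.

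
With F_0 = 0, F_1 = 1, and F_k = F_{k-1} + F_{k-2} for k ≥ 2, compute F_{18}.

Iterating the recurrence up to F_{12} = 144 and F_{11} = 89:
F_{13} = F_{12} + F_{11} = 144 + 89 = 233
F_{14} = F_{13} + F_{12} = 233 + 144 = 377
F_{15} = F_{14} + F_{13} = 377 + 233 = 610
F_{16} = F_{15} + F_{14} = 610 + 377 = 987
F_{17} = F_{16} + F_{15} = 987 + 610 = 1597
F_{18} = F_{17} + F_{16} = 1597 + 987 = 2584

2584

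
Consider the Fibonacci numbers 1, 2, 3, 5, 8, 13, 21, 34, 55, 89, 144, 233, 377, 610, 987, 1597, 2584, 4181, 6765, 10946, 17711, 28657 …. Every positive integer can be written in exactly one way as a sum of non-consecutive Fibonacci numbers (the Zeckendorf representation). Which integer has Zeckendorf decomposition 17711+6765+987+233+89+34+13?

17711+6765+987+233+89+34+13 = 25832.

25832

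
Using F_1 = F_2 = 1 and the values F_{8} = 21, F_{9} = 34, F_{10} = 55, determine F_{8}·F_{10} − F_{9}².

-1

21·55 − 34² = 1155 − 1156 = -1. (Cassini's identity: F_{k−1}F_{k+1} − F_k² = (−1)^k.)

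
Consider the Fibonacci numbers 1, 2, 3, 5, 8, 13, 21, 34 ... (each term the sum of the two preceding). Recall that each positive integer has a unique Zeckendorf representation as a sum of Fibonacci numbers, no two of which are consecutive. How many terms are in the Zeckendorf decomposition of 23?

2

Greedy algorithm:
21 ≤ 23 < 34, so take 21; remainder 2
2 ≤ 2 < 3, so take 2; remainder 0
23 = 21 + 2, which has 2 terms.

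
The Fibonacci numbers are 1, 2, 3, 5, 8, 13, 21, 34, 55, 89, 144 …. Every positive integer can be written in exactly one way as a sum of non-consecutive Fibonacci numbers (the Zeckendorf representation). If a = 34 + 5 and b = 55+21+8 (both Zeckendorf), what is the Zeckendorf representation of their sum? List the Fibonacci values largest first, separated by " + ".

89 + 34

The two numbers are 39 and 84, so their sum is 123.
Repeatedly subtract the largest Fibonacci number that fits:
89 ≤ 123 < 144, so take 89; remainder 34
34 ≤ 34 < 55, so take 34; remainder 0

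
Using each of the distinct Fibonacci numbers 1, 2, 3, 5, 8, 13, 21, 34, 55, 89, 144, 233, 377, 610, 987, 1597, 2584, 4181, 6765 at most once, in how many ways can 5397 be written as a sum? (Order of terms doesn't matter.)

22

5397 = 4181+987+144+55+21+8+1 = 4181+987+144+55+21+5+3+1 = 4181+610+377+144+55+21+8+1 = 2584+1597+987+144+55+21+8+1 = 4181+987+144+55+13+8+5+3+1 = … (17 more), for 22 in all.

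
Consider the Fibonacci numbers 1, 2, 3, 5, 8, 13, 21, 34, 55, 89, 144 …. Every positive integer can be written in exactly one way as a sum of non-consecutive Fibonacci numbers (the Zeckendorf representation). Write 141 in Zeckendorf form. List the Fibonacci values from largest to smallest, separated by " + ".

Repeatedly subtract the largest Fibonacci number that fits:
141: greatest Fibonacci not exceeding it is 89, leaving 52
52: greatest Fibonacci not exceeding it is 34, leaving 18
18: greatest Fibonacci not exceeding it is 13, leaving 5
5: greatest Fibonacci not exceeding it is 5, leaving 0
So 141 = 89 + 34 + 13 + 5, with no two terms consecutive in the sequence.

89 + 34 + 13 + 5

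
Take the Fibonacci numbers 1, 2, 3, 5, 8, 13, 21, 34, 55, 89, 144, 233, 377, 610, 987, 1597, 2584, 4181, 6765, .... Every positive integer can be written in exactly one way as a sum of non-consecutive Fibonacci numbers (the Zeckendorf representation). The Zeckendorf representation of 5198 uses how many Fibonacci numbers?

5

5198: greatest Fibonacci not exceeding it is 4181, leaving 1017
1017: greatest Fibonacci not exceeding it is 987, leaving 30
30: greatest Fibonacci not exceeding it is 21, leaving 9
9: greatest Fibonacci not exceeding it is 8, leaving 1
1: greatest Fibonacci not exceeding it is 1, leaving 0
5198 = 4181 + 987 + 21 + 8 + 1, which has 5 terms.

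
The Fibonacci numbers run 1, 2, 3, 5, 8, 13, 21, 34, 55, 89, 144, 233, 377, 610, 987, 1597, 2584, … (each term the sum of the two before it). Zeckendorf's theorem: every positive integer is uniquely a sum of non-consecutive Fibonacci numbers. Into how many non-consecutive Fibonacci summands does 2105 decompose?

5

subtract 1597 from 2105: 508 remains
subtract 377 from 508: 131 remains
subtract 89 from 131: 42 remains
subtract 34 from 42: 8 remains
subtract 8 from 8: 0 remains
2105 = 1597 + 377 + 89 + 34 + 8, which has 5 terms.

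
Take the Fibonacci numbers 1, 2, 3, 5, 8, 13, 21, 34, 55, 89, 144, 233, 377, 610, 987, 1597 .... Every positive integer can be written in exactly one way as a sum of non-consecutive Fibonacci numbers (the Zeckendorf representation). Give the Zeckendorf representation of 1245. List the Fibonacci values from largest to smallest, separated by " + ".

Greedy algorithm:
take 987 (≤ 1245); 1245 − 987 = 258
take 233 (≤ 258); 258 − 233 = 25
take 21 (≤ 25); 25 − 21 = 4
take 3 (≤ 4); 4 − 3 = 1
take 1 (≤ 1); 1 − 1 = 0
So 1245 = 987 + 233 + 21 + 3 + 1, with no two terms consecutive in the sequence.

987 + 233 + 21 + 3 + 1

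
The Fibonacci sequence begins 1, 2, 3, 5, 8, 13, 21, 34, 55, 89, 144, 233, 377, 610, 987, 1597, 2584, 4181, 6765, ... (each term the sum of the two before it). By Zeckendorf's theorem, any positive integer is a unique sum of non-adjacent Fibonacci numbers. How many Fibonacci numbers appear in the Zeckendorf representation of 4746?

4181 ≤ 4746 < 6765, so take 4181; remainder 565
377 ≤ 565 < 610, so take 377; remainder 188
144 ≤ 188 < 233, so take 144; remainder 44
34 ≤ 44 < 55, so take 34; remainder 10
8 ≤ 10 < 13, so take 8; remainder 2
2 ≤ 2 < 3, so take 2; remainder 0
4746 = 4181 + 377 + 144 + 34 + 8 + 2, which has 6 terms.

6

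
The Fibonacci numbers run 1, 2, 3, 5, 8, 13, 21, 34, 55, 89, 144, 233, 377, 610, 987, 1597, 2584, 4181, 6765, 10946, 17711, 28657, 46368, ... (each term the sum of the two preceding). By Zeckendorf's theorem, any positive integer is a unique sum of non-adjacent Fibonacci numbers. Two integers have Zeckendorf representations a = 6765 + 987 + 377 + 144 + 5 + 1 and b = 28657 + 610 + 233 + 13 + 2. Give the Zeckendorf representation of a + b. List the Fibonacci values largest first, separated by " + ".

The two numbers are 8279 and 29515, so their sum is 37794.
Greedy algorithm:
take 28657 (≤ 37794); 37794 − 28657 = 9137
take 6765 (≤ 9137); 9137 − 6765 = 2372
take 1597 (≤ 2372); 2372 − 1597 = 775
take 610 (≤ 775); 775 − 610 = 165
take 144 (≤ 165); 165 − 144 = 21
take 21 (≤ 21); 21 − 21 = 0

28657 + 6765 + 1597 + 610 + 144 + 21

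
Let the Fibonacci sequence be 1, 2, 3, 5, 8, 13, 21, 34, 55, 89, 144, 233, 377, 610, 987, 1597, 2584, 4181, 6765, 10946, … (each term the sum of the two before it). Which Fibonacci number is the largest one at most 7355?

6765 ≤ 7355 < 10946, so the largest Fibonacci number not exceeding 7355 is 6765.

6765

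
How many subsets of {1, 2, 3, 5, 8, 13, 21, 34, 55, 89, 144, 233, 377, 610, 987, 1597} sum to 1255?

1255 = 987+233+34+1 = 987+233+21+13+1 = 987+144+89+34+1 = 610+377+233+34+1 = 987+233+21+8+5+1 = … (17 more), for 22 in all.

22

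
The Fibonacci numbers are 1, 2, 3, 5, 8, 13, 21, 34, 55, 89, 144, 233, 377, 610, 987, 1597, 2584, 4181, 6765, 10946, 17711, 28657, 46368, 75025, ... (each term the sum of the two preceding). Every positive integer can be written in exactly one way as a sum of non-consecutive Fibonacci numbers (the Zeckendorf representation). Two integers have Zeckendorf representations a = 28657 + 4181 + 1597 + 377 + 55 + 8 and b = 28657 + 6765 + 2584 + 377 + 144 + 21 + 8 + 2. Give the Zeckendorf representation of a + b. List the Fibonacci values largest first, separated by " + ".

The two numbers are 34875 and 38558, so their sum is 73433.
subtract 46368 from 73433: 27065 remains
subtract 17711 from 27065: 9354 remains
subtract 6765 from 9354: 2589 remains
subtract 2584 from 2589: 5 remains
subtract 5 from 5: 0 remains

46368 + 17711 + 6765 + 2584 + 5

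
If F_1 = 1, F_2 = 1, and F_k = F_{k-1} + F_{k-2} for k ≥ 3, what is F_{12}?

Iterating the recurrence up to F_{8} = 21 and F_{7} = 13:
F_{9} = F_{8} + F_{7} = 21 + 13 = 34
F_{10} = F_{9} + F_{8} = 34 + 21 = 55
F_{11} = F_{10} + F_{9} = 55 + 34 = 89
F_{12} = F_{11} + F_{10} = 89 + 55 = 144

144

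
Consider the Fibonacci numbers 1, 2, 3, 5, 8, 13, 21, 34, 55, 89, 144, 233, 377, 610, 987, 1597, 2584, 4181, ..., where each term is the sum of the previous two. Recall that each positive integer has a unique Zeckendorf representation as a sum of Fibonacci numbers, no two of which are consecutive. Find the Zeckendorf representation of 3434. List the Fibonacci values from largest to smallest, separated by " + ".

2584 + 610 + 233 + 5 + 2

2584 ≤ 3434 < 4181, so take 2584; remainder 850
610 ≤ 850 < 987, so take 610; remainder 240
233 ≤ 240 < 377, so take 233; remainder 7
5 ≤ 7 < 8, so take 5; remainder 2
2 ≤ 2 < 3, so take 2; remainder 0
So 3434 = 2584 + 610 + 233 + 5 + 2, with no two terms consecutive in the sequence.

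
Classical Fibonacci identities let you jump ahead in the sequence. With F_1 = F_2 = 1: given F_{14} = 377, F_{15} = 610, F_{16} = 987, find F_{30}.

By the addition formula F_{m+n} = F_m F_{n+1} + F_{m−1} F_n with m=16, n=14: F_{30} = 987·610 + 610·377 = 602070 + 229970 = 832040.

832040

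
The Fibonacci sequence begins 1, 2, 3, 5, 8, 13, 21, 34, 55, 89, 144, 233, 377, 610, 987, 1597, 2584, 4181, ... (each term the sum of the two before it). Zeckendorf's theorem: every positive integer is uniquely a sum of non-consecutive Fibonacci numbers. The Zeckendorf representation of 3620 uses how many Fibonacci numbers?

5

take 2584 (≤ 3620); 3620 − 2584 = 1036
take 987 (≤ 1036); 1036 − 987 = 49
take 34 (≤ 49); 49 − 34 = 15
take 13 (≤ 15); 15 − 13 = 2
take 2 (≤ 2); 2 − 2 = 0
3620 = 2584 + 987 + 34 + 13 + 2, which has 5 terms.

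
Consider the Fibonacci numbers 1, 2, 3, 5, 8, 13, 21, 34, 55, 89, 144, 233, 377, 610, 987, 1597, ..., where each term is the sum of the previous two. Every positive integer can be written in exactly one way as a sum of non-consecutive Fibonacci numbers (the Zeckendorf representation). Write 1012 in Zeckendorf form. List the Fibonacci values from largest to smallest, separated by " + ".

987 + 21 + 3 + 1

Repeatedly subtract the largest Fibonacci number that fits:
subtract 987 from 1012: 25 remains
subtract 21 from 25: 4 remains
subtract 3 from 4: 1 remains
subtract 1 from 1: 0 remains
So 1012 = 987 + 21 + 3 + 1, with no two terms consecutive in the sequence.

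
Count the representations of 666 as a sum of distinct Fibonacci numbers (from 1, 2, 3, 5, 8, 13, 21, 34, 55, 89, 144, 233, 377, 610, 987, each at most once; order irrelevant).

12

Each representation comes from the Zeckendorf form by replacing some F_k with F_{k−1} + F_{k−2} where possible.
666 = 610+55+1 = 610+34+21+1 = 377+233+55+1 = 610+34+13+8+1 = 377+233+34+21+1 = … (7 more), for 12 in all.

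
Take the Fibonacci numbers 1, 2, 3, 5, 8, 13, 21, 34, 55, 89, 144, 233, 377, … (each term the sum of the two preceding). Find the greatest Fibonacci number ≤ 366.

233

233 ≤ 366 < 377, so the largest Fibonacci number not exceeding 366 is 233.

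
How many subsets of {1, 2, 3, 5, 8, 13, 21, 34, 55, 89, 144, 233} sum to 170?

10

Starting from the Zeckendorf form and repeatedly splitting a term F_k into F_{k−1} + F_{k−2} (when neither is already used) reaches every representation.
170 = 144+21+5 = 144+21+3+2 = 144+13+8+5 = 89+55+21+5 = … (6 more), for 10 in all.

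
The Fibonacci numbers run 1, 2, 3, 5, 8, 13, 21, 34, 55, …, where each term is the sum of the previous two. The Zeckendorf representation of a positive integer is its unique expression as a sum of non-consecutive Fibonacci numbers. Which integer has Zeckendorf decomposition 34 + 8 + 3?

45

34 + 8 + 3 = 45.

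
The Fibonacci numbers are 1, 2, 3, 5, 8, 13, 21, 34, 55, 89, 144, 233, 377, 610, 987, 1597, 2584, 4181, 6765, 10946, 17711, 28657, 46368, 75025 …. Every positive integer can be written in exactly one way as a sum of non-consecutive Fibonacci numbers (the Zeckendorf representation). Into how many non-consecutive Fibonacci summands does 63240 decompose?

7

63240 − 46368 = 16872
16872 − 10946 = 5926
5926 − 4181 = 1745
1745 − 1597 = 148
148 − 144 = 4
4 − 3 = 1
1 − 1 = 0
63240 = 46368 + 10946 + 4181 + 1597 + 144 + 3 + 1, which has 7 terms.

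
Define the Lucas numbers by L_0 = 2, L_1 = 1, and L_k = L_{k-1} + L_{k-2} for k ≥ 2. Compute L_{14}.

843

Iterating the recurrence up to L_{10} = 123 and L_{9} = 76:
L_{11} = L_{10} + L_{9} = 123 + 76 = 199
L_{12} = L_{11} + L_{10} = 199 + 123 = 322
L_{13} = L_{12} + L_{11} = 322 + 199 = 521
L_{14} = L_{13} + L_{12} = 521 + 322 = 843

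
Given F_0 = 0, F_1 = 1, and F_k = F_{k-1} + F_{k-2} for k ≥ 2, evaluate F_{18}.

Iterating the recurrence up to F_{10} = 55 and F_{9} = 34:
F_{11} = F_{10} + F_{9} = 55 + 34 = 89
F_{12} = F_{11} + F_{10} = 89 + 55 = 144
F_{13} = F_{12} + F_{11} = 144 + 89 = 233
F_{14} = F_{13} + F_{12} = 233 + 144 = 377
F_{15} = F_{14} + F_{13} = 377 + 233 = 610
F_{16} = F_{15} + F_{14} = 610 + 377 = 987
F_{17} = F_{16} + F_{15} = 987 + 610 = 1597
F_{18} = F_{17} + F_{16} = 1597 + 987 = 2584

2584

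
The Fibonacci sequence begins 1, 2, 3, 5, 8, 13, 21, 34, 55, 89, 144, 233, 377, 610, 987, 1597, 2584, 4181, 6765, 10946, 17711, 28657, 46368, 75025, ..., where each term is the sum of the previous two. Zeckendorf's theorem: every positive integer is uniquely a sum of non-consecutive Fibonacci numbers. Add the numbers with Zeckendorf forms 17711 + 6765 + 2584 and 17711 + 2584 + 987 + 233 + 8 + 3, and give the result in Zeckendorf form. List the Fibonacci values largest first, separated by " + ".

The two numbers are 27060 and 21526, so their sum is 48586.
Repeatedly subtract the largest Fibonacci number that fits:
48586: greatest Fibonacci not exceeding it is 46368, leaving 2218
2218: greatest Fibonacci not exceeding it is 1597, leaving 621
621: greatest Fibonacci not exceeding it is 610, leaving 11
11: greatest Fibonacci not exceeding it is 8, leaving 3
3: greatest Fibonacci not exceeding it is 3, leaving 0

46368 + 1597 + 610 + 8 + 3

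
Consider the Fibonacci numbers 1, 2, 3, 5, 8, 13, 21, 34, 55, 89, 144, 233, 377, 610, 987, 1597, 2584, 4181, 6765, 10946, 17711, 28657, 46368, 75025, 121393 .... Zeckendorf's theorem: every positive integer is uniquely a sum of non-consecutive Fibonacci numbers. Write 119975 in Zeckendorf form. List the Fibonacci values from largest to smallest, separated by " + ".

119975: greatest Fibonacci not exceeding it is 75025, leaving 44950
44950: greatest Fibonacci not exceeding it is 28657, leaving 16293
16293: greatest Fibonacci not exceeding it is 10946, leaving 5347
5347: greatest Fibonacci not exceeding it is 4181, leaving 1166
1166: greatest Fibonacci not exceeding it is 987, leaving 179
179: greatest Fibonacci not exceeding it is 144, leaving 35
35: greatest Fibonacci not exceeding it is 34, leaving 1
1: greatest Fibonacci not exceeding it is 1, leaving 0
So 119975 = 75025 + 28657 + 10946 + 4181 + 987 + 144 + 34 + 1, with no two terms consecutive in the sequence.

75025 + 28657 + 10946 + 4181 + 987 + 144 + 34 + 1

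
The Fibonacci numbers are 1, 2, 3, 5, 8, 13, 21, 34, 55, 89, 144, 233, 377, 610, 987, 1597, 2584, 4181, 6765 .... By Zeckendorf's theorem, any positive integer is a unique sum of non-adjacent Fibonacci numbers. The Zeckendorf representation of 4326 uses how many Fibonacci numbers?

3

4326: greatest Fibonacci not exceeding it is 4181, leaving 145
145: greatest Fibonacci not exceeding it is 144, leaving 1
1: greatest Fibonacci not exceeding it is 1, leaving 0
4326 = 4181 + 144 + 1, which has 3 terms.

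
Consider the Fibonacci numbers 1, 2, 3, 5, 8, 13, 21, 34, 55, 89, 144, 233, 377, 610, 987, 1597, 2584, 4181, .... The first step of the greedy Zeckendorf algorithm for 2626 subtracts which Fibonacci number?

2584

2584 ≤ 2626 < 4181, so the largest Fibonacci number not exceeding 2626 is 2584.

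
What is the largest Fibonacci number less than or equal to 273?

233 ≤ 273 < 377, so the largest Fibonacci number not exceeding 273 is 233.

233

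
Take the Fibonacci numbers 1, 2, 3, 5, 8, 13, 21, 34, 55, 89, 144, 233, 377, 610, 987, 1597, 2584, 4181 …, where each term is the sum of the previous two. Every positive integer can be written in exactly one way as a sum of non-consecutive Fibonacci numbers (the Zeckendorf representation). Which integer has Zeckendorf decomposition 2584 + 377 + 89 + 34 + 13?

3097

2584 + 377 + 89 + 34 + 13 = 3097.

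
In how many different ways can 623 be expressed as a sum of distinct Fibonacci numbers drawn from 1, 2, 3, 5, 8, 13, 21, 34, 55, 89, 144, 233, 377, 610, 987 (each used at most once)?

14

Starting from the Zeckendorf form and repeatedly splitting a term F_k into F_{k−1} + F_{k−2} (when neither is already used) reaches every representation.
623 = 610+13 = 610+8+5 = 377+233+13 = 610+8+3+2 = … (10 more), for 14 in all.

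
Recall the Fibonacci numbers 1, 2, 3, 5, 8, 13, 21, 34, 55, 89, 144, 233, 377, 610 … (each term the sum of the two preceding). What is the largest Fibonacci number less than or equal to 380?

377

377 ≤ 380 < 610, so the largest Fibonacci number not exceeding 380 is 377.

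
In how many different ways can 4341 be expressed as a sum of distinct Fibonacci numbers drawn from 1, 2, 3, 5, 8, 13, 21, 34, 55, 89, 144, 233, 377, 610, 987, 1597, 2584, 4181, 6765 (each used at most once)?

4341 = 4181+144+13+3 = 4181+144+13+2+1 = 4181+144+8+5+3 = 4181+89+55+13+3 = … (44 more), for 48 in all.

48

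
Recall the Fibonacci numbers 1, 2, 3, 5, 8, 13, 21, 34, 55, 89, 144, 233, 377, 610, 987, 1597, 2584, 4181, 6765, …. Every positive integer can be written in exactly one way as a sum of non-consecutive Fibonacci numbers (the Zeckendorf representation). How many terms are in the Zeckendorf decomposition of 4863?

Repeatedly subtract the largest Fibonacci number that fits:
largest Fibonacci ≤ 4863 is 4181; 4863 − 4181 = 682
largest Fibonacci ≤ 682 is 610; 682 − 610 = 72
largest Fibonacci ≤ 72 is 55; 72 − 55 = 17
largest Fibonacci ≤ 17 is 13; 17 − 13 = 4
largest Fibonacci ≤ 4 is 3; 4 − 3 = 1
largest Fibonacci ≤ 1 is 1; 1 − 1 = 0
4863 = 4181 + 610 + 55 + 13 + 3 + 1, which has 6 terms.

6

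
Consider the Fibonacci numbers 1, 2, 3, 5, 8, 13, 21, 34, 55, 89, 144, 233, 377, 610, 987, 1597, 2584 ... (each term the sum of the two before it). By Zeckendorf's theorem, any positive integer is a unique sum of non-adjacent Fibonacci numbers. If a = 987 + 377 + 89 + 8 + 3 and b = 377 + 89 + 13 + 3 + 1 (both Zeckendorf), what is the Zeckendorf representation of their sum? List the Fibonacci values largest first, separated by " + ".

1597 + 233 + 89 + 21 + 5 + 2

The two numbers are 1464 and 483, so their sum is 1947.
largest Fibonacci ≤ 1947 is 1597; 1947 − 1597 = 350
largest Fibonacci ≤ 350 is 233; 350 − 233 = 117
largest Fibonacci ≤ 117 is 89; 117 − 89 = 28
largest Fibonacci ≤ 28 is 21; 28 − 21 = 7
largest Fibonacci ≤ 7 is 5; 7 − 5 = 2
largest Fibonacci ≤ 2 is 2; 2 − 2 = 0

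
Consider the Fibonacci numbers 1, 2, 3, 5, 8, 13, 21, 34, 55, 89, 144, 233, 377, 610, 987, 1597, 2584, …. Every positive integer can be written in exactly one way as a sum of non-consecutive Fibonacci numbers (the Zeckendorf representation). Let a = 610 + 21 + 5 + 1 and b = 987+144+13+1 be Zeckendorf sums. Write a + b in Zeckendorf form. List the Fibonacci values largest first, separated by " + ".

1597 + 144 + 34 + 5 + 2

The two numbers are 637 and 1145, so their sum is 1782.
Repeatedly subtract the largest Fibonacci number that fits:
largest Fibonacci ≤ 1782 is 1597; 1782 − 1597 = 185
largest Fibonacci ≤ 185 is 144; 185 − 144 = 41
largest Fibonacci ≤ 41 is 34; 41 − 34 = 7
largest Fibonacci ≤ 7 is 5; 7 − 5 = 2
largest Fibonacci ≤ 2 is 2; 2 − 2 = 0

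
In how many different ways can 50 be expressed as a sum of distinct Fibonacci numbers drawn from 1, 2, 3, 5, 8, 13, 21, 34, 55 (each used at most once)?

6

50 = 34+13+3 = 34+13+2+1 = 34+8+5+3 = 34+8+5+2+1 = 21+13+8+5+3 = … (1 more), for 6 in all.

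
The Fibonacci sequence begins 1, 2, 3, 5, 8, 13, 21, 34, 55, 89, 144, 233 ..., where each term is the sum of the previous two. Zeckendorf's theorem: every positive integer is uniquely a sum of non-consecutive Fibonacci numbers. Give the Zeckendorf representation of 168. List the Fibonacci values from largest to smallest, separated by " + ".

144 + 21 + 3

Greedy algorithm:
largest Fibonacci ≤ 168 is 144; 168 − 144 = 24
largest Fibonacci ≤ 24 is 21; 24 − 21 = 3
largest Fibonacci ≤ 3 is 3; 3 − 3 = 0
So 168 = 144 + 21 + 3, with no two terms consecutive in the sequence.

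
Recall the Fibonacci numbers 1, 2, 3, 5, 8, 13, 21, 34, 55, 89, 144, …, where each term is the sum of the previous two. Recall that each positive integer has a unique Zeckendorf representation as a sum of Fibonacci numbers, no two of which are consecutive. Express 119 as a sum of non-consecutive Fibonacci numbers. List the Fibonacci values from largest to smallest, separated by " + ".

subtract 89 from 119: 30 remains
subtract 21 from 30: 9 remains
subtract 8 from 9: 1 remains
subtract 1 from 1: 0 remains
So 119 = 89 + 21 + 8 + 1, with no two terms consecutive in the sequence.

89 + 21 + 8 + 1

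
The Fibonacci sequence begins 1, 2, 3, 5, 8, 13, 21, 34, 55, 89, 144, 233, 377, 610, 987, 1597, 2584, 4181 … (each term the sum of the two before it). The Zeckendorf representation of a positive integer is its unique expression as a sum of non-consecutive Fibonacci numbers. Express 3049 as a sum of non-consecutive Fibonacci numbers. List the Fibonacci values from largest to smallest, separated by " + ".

Greedy algorithm:
take 2584 (≤ 3049); 3049 − 2584 = 465
take 377 (≤ 465); 465 − 377 = 88
take 55 (≤ 88); 88 − 55 = 33
take 21 (≤ 33); 33 − 21 = 12
take 8 (≤ 12); 12 − 8 = 4
take 3 (≤ 4); 4 − 3 = 1
take 1 (≤ 1); 1 − 1 = 0
So 3049 = 2584 + 377 + 55 + 21 + 8 + 3 + 1, with no two terms consecutive in the sequence.

2584 + 377 + 55 + 21 + 8 + 3 + 1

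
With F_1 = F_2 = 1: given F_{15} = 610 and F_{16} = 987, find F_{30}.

By the doubling identity F_{2k} = F_k(2F_{k+1} − F_k): F_{30} = 610·(2·987 − 610) = 610·1364 = 832040.

832040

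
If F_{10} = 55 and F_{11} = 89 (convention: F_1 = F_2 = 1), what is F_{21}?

By F_{2k+1} = F_k² + F_{k+1}²: F_{21} = 55² + 89² = 3025 + 7921 = 10946.

10946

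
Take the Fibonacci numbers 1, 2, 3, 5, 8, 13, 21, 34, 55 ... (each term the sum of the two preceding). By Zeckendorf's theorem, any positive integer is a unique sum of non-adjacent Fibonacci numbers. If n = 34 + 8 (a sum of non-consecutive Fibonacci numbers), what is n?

34 + 8 = 42.

42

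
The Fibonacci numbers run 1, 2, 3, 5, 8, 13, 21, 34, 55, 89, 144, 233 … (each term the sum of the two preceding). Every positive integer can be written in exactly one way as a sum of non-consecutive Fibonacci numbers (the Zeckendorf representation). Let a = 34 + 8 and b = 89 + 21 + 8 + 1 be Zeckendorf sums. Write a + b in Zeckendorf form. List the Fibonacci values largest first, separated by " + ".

144 + 13 + 3 + 1

The two numbers are 42 and 119, so their sum is 161.
Greedily peel off the largest Fibonacci term at each step:
largest Fibonacci ≤ 161 is 144; 161 − 144 = 17
largest Fibonacci ≤ 17 is 13; 17 − 13 = 4
largest Fibonacci ≤ 4 is 3; 4 − 3 = 1
largest Fibonacci ≤ 1 is 1; 1 − 1 = 0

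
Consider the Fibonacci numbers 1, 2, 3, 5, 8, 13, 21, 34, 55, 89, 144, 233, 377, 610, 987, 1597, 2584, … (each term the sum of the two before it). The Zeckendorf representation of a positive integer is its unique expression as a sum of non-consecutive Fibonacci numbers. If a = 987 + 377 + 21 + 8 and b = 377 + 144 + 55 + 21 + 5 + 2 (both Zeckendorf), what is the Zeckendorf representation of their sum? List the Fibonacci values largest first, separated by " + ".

1597 + 377 + 21 + 2

The two numbers are 1393 and 604, so their sum is 1997.
take 1597 (≤ 1997); 1997 − 1597 = 400
take 377 (≤ 400); 400 − 377 = 23
take 21 (≤ 23); 23 − 21 = 2
take 2 (≤ 2); 2 − 2 = 0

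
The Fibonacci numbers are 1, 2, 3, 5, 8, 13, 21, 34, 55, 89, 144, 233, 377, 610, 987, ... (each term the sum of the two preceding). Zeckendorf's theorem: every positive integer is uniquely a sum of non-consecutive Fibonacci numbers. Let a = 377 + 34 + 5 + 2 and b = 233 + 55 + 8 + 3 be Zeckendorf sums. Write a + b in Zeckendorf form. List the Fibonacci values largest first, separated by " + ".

The two numbers are 418 and 299, so their sum is 717.
717: greatest Fibonacci not exceeding it is 610, leaving 107
107: greatest Fibonacci not exceeding it is 89, leaving 18
18: greatest Fibonacci not exceeding it is 13, leaving 5
5: greatest Fibonacci not exceeding it is 5, leaving 0

610 + 89 + 13 + 5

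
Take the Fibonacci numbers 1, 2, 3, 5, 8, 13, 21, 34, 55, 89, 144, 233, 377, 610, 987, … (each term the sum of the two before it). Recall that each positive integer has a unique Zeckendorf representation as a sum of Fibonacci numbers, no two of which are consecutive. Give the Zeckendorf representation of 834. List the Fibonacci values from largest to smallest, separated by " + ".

610 + 144 + 55 + 21 + 3 + 1

Greedily peel off the largest Fibonacci term at each step:
834 − 610 = 224
224 − 144 = 80
80 − 55 = 25
25 − 21 = 4
4 − 3 = 1
1 − 1 = 0
So 834 = 610 + 144 + 55 + 21 + 3 + 1, with no two terms consecutive in the sequence.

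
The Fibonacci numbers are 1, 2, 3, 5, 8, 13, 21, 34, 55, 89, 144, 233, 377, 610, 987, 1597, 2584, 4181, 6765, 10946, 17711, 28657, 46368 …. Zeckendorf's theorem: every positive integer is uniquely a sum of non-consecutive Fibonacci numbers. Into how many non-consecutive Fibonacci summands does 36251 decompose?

36251: greatest Fibonacci not exceeding it is 28657, leaving 7594
7594: greatest Fibonacci not exceeding it is 6765, leaving 829
829: greatest Fibonacci not exceeding it is 610, leaving 219
219: greatest Fibonacci not exceeding it is 144, leaving 75
75: greatest Fibonacci not exceeding it is 55, leaving 20
20: greatest Fibonacci not exceeding it is 13, leaving 7
7: greatest Fibonacci not exceeding it is 5, leaving 2
2: greatest Fibonacci not exceeding it is 2, leaving 0
36251 = 28657 + 6765 + 610 + 144 + 55 + 13 + 5 + 2, which has 8 terms.

8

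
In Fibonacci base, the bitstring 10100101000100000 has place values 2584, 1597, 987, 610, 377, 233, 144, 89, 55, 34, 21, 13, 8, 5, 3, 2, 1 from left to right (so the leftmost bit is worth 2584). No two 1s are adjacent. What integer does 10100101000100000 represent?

3906

Summing the place values of the 1 bits: 2584 + 987 + 233 + 89 + 13 = 3906.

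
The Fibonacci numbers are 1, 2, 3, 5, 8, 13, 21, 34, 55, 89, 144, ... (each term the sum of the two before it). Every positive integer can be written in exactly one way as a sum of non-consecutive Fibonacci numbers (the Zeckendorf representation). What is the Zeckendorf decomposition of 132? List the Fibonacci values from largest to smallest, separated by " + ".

89 + 34 + 8 + 1

take 89 (≤ 132); 132 − 89 = 43
take 34 (≤ 43); 43 − 34 = 9
take 8 (≤ 9); 9 − 8 = 1
take 1 (≤ 1); 1 − 1 = 0
So 132 = 89 + 34 + 8 + 1, with no two terms consecutive in the sequence.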